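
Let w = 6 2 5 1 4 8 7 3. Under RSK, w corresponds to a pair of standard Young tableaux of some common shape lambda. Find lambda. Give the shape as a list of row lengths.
RSK row insertion gives P = [[1, 3, 7], [2, 4, 8], [5], [6]], which has shape [3, 3, 1, 1].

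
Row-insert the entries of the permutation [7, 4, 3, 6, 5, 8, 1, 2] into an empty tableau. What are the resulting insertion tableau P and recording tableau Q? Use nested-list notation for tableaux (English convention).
Insert each entry of the permutation into P by Schensted row insertion, recording in Q the position of each new cell.

Insert 7: appended to row 1. P = [[7]], Q = [[1]].
Insert 4: 4 bumps 7 from row 1; 7 starts row 2. P = [[4], [7]], Q = [[1], [2]].
Insert 3: 3 bumps 4 from row 1; 4 bumps 7 from row 2; 7 starts row 3. P = [[3], [4], [7]], Q = [[1], [2], [3]].
Insert 6: appended to row 1. P = [[3, 6], [4], [7]], Q = [[1, 4], [2], [3]].
Insert 5: 5 bumps 6 from row 1; 6 appends to row 2. P = [[3, 5], [4, 6], [7]], Q = [[1, 4], [2, 5], [3]].
Insert 8: appended to row 1. P = [[3, 5, 8], [4, 6], [7]], Q = [[1, 4, 6], [2, 5], [3]].
Insert 1: 1 bumps 3 from row 1; 3 bumps 4 from row 2; 4 bumps 7 from row 3; 7 starts row 4. P = [[1, 5, 8], [3, 6], [4], [7]], Q = [[1, 4, 6], [2, 5], [3], [7]].
Insert 2: 2 bumps 5 from row 1; 5 bumps 6 from row 2; 6 appends to row 3. P = [[1, 2, 8], [3, 5], [4, 6], [7]], Q = [[1, 4, 6], [2, 5], [3, 8], [7]].

So P = [[1, 2, 8], [3, 5], [4, 6], [7]], Q = [[1, 4, 6], [2, 5], [3, 8], [7]].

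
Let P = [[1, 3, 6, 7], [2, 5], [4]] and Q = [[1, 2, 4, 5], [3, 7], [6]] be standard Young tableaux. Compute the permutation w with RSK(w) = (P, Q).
4 5 2 6 7 1 3

Reverse the RSK construction: for i from n down to 1, find the cell of Q containing i, remove the entry at that cell from P, and reverse-bump it up through P; the value ejected from row 1 is w(i).

Step i=7: Q has 7 at row 2, column 2; remove 5 from row 2 of P and reverse-bump: 5 enters row 1 and ejects 3. So w(7) = 3. P is now [[1, 5, 6, 7], [2], [4]].
Step i=6: Q has 6 at row 3, column 1; remove 4 from row 3 of P and reverse-bump: 4 enters row 2 and ejects 2; 2 enters row 1 and ejects 1. So w(6) = 1. P is now [[2, 5, 6, 7], [4]].
Step i=5: Q has 5 at row 1, column 4; remove that cell from P, ejecting 7. So w(5) = 7. P is now [[2, 5, 6], [4]].
Step i=4: Q has 4 at row 1, column 3; remove that cell from P, ejecting 6. So w(4) = 6. P is now [[2, 5], [4]].
Step i=3: Q has 3 at row 2, column 1; remove 4 from row 2 of P and reverse-bump: 4 enters row 1 and ejects 2. So w(3) = 2. P is now [[4, 5]].
Step i=2: Q has 2 at row 1, column 2; remove that cell from P, ejecting 5. So w(2) = 5. P is now [[4]].
Step i=1: Q has 1 at row 1, column 1; remove that cell from P, ejecting 4. So w(1) = 4. P is now [].

So w = 4 5 2 6 7 1 3.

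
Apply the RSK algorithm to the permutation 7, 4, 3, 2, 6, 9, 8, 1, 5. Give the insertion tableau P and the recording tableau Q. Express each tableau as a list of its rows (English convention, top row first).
P = [[1, 5, 8], [2, 6], [3, 9], [4], [7]], Q = [[1, 5, 6], [2, 7], [3, 9], [4], [8]]

Insert each entry of the permutation into P by Schensted row insertion, recording in Q the position of each new cell.

Insert 7: appended to row 1. P = [[7]].
Insert 4: 4 bumps 7 from row 1; 7 starts row 2. P = [[4], [7]].
Insert 3: 3 bumps 4 from row 1; 4 bumps 7 from row 2; 7 starts row 3. P = [[3], [4], [7]].
Insert 2: 2 bumps 3 from row 1; 3 bumps 4 from row 2; 4 bumps 7 from row 3; 7 starts row 4. P = [[2], [3], [4], [7]].
Insert 6: appended to row 1. P = [[2, 6], [3], [4], [7]].
Insert 9: appended to row 1. P = [[2, 6, 9], [3], [4], [7]].
Insert 8: 8 bumps 9 from row 1; 9 appends to row 2. P = [[2, 6, 8], [3, 9], [4], [7]].
Insert 1: 1 bumps 2 from row 1; 2 bumps 3 from row 2; 3 bumps 4 from row 3; 4 bumps 7 from row 4; 7 starts row 5. P = [[1, 6, 8], [2, 9], [3], [4], [7]].
Insert 5: 5 bumps 6 from row 1; 6 bumps 9 from row 2; 9 appends to row 3. P = [[1, 5, 8], [2, 6], [3, 9], [4], [7]].

So P = [[1, 5, 8], [2, 6], [3, 9], [4], [7]], Q = [[1, 5, 6], [2, 7], [3, 9], [4], [8]].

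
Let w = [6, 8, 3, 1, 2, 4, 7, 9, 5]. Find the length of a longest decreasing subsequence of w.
3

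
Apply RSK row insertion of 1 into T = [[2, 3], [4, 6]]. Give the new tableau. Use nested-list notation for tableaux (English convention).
[[1, 3], [2, 6], [4]]

In row 1, 1 replaces 2 (the leftmost entry greater than 1); 2 is bumped to row 2. In row 2, 2 replaces 4 (the leftmost entry greater than 2); 4 is bumped to row 3. 4 starts a new row 3. The new tableau is [[1, 3], [2, 6], [4]].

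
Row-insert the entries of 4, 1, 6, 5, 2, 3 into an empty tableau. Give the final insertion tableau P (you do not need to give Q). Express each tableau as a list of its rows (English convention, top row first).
Insert 4: appended to row 1. P = [[4]].
Insert 1: 1 bumps 4 from row 1; 4 starts row 2. P = [[1], [4]].
Insert 6: appended to row 1. P = [[1, 6], [4]].
Insert 5: 5 bumps 6 from row 1; 6 appends to row 2. P = [[1, 5], [4, 6]].
Insert 2: 2 bumps 5 from row 1; 5 bumps 6 from row 2; 6 starts row 3. P = [[1, 2], [4, 5], [6]].
Insert 3: appended to row 1. P = [[1, 2, 3], [4, 5], [6]].

So P = [[1, 2, 3], [4, 5], [6]].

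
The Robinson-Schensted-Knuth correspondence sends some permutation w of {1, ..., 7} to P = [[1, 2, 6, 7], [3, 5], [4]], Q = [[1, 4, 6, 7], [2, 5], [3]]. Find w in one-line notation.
Reverse the RSK construction: for i from n down to 1, find the cell of Q containing i, remove the entry at that cell from P, and reverse-bump it up through P; the value ejected from row 1 is w(i).

Step i=7: Q has 7 at row 1, column 4; remove that cell from P, ejecting 7. So w(7) = 7. P is now [[1, 2, 6], [3, 5], [4]].
Step i=6: Q has 6 at row 1, column 3; remove that cell from P, ejecting 6. So w(6) = 6. P is now [[1, 2], [3, 5], [4]].
Step i=5: Q has 5 at row 2, column 2; remove 5 from row 2 of P and reverse-bump: 5 enters row 1 and ejects 2. So w(5) = 2. P is now [[1, 5], [3], [4]].
Step i=4: Q has 4 at row 1, column 2; remove that cell from P, ejecting 5. So w(4) = 5. P is now [[1], [3], [4]].
Step i=3: Q has 3 at row 3, column 1; remove 4 from row 3 of P and reverse-bump: 4 enters row 2 and ejects 3; 3 enters row 1 and ejects 1. So w(3) = 1. P is now [[3], [4]].
Step i=2: Q has 2 at row 2, column 1; remove 4 from row 2 of P and reverse-bump: 4 enters row 1 and ejects 3. So w(2) = 3. P is now [[4]].
Step i=1: Q has 1 at row 1, column 1; remove that cell from P, ejecting 4. So w(1) = 4. P is now [].

So w = 4 3 1 5 2 6 7.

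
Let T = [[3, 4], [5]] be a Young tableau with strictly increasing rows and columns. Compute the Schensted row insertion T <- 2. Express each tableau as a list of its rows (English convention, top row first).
In row 1, 2 replaces 3 (the leftmost entry greater than 2); 3 is bumped to row 2. In row 2, 3 replaces 5 (the leftmost entry greater than 3); 5 is bumped to row 3. 5 starts a new row 3. The new tableau is [[2, 4], [3], [5]].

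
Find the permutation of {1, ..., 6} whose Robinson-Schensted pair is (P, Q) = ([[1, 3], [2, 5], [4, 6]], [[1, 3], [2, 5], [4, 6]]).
4 2 6 1 5 3

Reverse the RSK construction: for i from n down to 1, find the cell of Q containing i, remove the entry at that cell from P, and reverse-bump it up through P; the value ejected from row 1 is w(i).

Step i=6: Q has 6 at row 3, column 2; remove 6 from row 3 of P and reverse-bump: 6 enters row 2 and ejects 5; 5 enters row 1 and ejects 3. So w(6) = 3. P is now [[1, 5], [2, 6], [4]].
Step i=5: Q has 5 at row 2, column 2; remove 6 from row 2 of P and reverse-bump: 6 enters row 1 and ejects 5. So w(5) = 5. P is now [[1, 6], [2], [4]].
Step i=4: Q has 4 at row 3, column 1; remove 4 from row 3 of P and reverse-bump: 4 enters row 2 and ejects 2; 2 enters row 1 and ejects 1. So w(4) = 1. P is now [[2, 6], [4]].
Step i=3: Q has 3 at row 1, column 2; remove that cell from P, ejecting 6. So w(3) = 6. P is now [[2], [4]].
Step i=2: Q has 2 at row 2, column 1; remove 4 from row 2 of P and reverse-bump: 4 enters row 1 and ejects 2. So w(2) = 2. P is now [[4]].
Step i=1: Q has 1 at row 1, column 1; remove that cell from P, ejecting 4. So w(1) = 4. P is now [].

So w = 4 2 6 1 5 3.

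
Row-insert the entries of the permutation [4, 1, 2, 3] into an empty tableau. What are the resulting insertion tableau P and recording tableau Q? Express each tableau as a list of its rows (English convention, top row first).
Insert each entry of the permutation into P by Schensted row insertion, recording in Q the position of each new cell.

Insert 4: appended to row 1. P = [[4]], Q = [[1]].
Insert 1: 1 bumps 4 from row 1; 4 starts row 2. P = [[1], [4]], Q = [[1], [2]].
Insert 2: appended to row 1. P = [[1, 2], [4]], Q = [[1, 3], [2]].
Insert 3: appended to row 1. P = [[1, 2, 3], [4]], Q = [[1, 3, 4], [2]].

So P = [[1, 2, 3], [4]], Q = [[1, 3, 4], [2]].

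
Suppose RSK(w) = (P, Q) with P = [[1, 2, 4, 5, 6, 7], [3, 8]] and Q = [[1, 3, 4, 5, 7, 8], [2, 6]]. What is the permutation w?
Reverse the RSK construction: for i from n down to 1, find the cell of Q containing i, remove the entry at that cell from P, and reverse-bump it up through P; the value ejected from row 1 is w(i).

Step i=8: Q has 8 at row 1, column 6; remove that cell from P, ejecting 7. So w(8) = 7. P is now [[1, 2, 4, 5, 6], [3, 8]].
Step i=7: Q has 7 at row 1, column 5; remove that cell from P, ejecting 6. So w(7) = 6. P is now [[1, 2, 4, 5], [3, 8]].
Step i=6: Q has 6 at row 2, column 2; remove 8 from row 2 of P and reverse-bump: 8 enters row 1 and ejects 5. So w(6) = 5. P is now [[1, 2, 4, 8], [3]].
Step i=5: Q has 5 at row 1, column 4; remove that cell from P, ejecting 8. So w(5) = 8. P is now [[1, 2, 4], [3]].
Step i=4: Q has 4 at row 1, column 3; remove that cell from P, ejecting 4. So w(4) = 4. P is now [[1, 2], [3]].
Step i=3: Q has 3 at row 1, column 2; remove that cell from P, ejecting 2. So w(3) = 2. P is now [[1], [3]].
Step i=2: Q has 2 at row 2, column 1; remove 3 from row 2 of P and reverse-bump: 3 enters row 1 and ejects 1. So w(2) = 1. P is now [[3]].
Step i=1: Q has 1 at row 1, column 1; remove that cell from P, ejecting 3. So w(1) = 3. P is now [].

So w = 3 1 2 4 8 5 6 7.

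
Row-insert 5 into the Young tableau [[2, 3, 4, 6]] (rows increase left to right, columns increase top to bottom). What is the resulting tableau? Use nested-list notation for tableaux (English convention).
[[2, 3, 4, 5], [6]]

In row 1, 5 replaces 6 (the leftmost entry greater than 5); 6 is bumped to row 2. 6 starts a new row 2. The new tableau is [[2, 3, 4, 5], [6]].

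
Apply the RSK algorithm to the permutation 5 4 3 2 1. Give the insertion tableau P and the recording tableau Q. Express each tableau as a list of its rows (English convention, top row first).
P = [[1], [2], [3], [4], [5]], Q = [[1], [2], [3], [4], [5]]

Insert each entry of the permutation into P by Schensted row insertion, recording in Q the position of each new cell.

Insert 5: appended to row 1. P = [[5]].
Insert 4: 4 bumps 5 from row 1; 5 starts row 2. P = [[4], [5]].
Insert 3: 3 bumps 4 from row 1; 4 bumps 5 from row 2; 5 starts row 3. P = [[3], [4], [5]].
Insert 2: 2 bumps 3 from row 1; 3 bumps 4 from row 2; 4 bumps 5 from row 3; 5 starts row 4. P = [[2], [3], [4], [5]].
Insert 1: 1 bumps 2 from row 1; 2 bumps 3 from row 2; 3 bumps 4 from row 3; 4 bumps 5 from row 4; 5 starts row 5. P = [[1], [2], [3], [4], [5]].

So P = [[1], [2], [3], [4], [5]], Q = [[1], [2], [3], [4], [5]].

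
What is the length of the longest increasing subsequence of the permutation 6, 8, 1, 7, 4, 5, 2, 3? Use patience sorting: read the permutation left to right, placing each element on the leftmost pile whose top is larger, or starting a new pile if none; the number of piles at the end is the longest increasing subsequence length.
6: new pile. tops = [6]
8: new pile. tops = [6, 8]
1: onto pile 1 (replacing 6). tops = [1, 8]
7: onto pile 2 (replacing 8). tops = [1, 7]
4: onto pile 2 (replacing 7). tops = [1, 4]
5: new pile. tops = [1, 4, 5]
2: onto pile 2 (replacing 4). tops = [1, 2, 5]
3: onto pile 3 (replacing 5). tops = [1, 2, 3]

3 piles, so the longest increasing subsequence has length 3.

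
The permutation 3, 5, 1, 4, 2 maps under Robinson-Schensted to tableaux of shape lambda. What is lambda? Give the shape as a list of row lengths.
RSK row insertion gives P = [[1, 2], [3, 4], [5]], which has shape [2, 2, 1].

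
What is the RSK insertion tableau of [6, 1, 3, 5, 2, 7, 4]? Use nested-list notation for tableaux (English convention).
P = [[1, 2, 4, 7], [3, 5], [6]]

Insert 6: appended to row 1. P = [[6]].
Insert 1: 1 bumps 6 from row 1; 6 starts row 2. P = [[1], [6]].
Insert 3: appended to row 1. P = [[1, 3], [6]].
Insert 5: appended to row 1. P = [[1, 3, 5], [6]].
Insert 2: 2 bumps 3 from row 1; 3 bumps 6 from row 2; 6 starts row 3. P = [[1, 2, 5], [3], [6]].
Insert 7: appended to row 1. P = [[1, 2, 5, 7], [3], [6]].
Insert 4: 4 bumps 5 from row 1; 5 appends to row 2. P = [[1, 2, 4, 7], [3, 5], [6]].

So P = [[1, 2, 4, 7], [3, 5], [6]].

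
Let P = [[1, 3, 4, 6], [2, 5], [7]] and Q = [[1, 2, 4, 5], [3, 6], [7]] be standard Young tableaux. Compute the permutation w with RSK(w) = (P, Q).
Reverse the RSK construction: for i from n down to 1, find the cell of Q containing i, remove the entry at that cell from P, and reverse-bump it up through P; the value ejected from row 1 is w(i).

Step i=7: Q has 7 at row 3, column 1; remove 7 from row 3 of P and reverse-bump: 7 enters row 2 and ejects 5; 5 enters row 1 and ejects 4. So w(7) = 4. P is now [[1, 3, 5, 6], [2, 7]].
Step i=6: Q has 6 at row 2, column 2; remove 7 from row 2 of P and reverse-bump: 7 enters row 1 and ejects 6. So w(6) = 6. P is now [[1, 3, 5, 7], [2]].
Step i=5: Q has 5 at row 1, column 4; remove that cell from P, ejecting 7. So w(5) = 7. P is now [[1, 3, 5], [2]].
Step i=4: Q has 4 at row 1, column 3; remove that cell from P, ejecting 5. So w(4) = 5. P is now [[1, 3], [2]].
Step i=3: Q has 3 at row 2, column 1; remove 2 from row 2 of P and reverse-bump: 2 enters row 1 and ejects 1. So w(3) = 1. P is now [[2, 3]].
Step i=2: Q has 2 at row 1, column 2; remove that cell from P, ejecting 3. So w(2) = 3. P is now [[2]].
Step i=1: Q has 1 at row 1, column 1; remove that cell from P, ejecting 2. So w(1) = 2. P is now [].

So w = 2 3 1 5 7 6 4.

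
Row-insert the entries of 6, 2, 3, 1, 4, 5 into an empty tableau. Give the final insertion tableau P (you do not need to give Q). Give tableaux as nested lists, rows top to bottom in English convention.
P = [[1, 3, 4, 5], [2], [6]]

Insert 6: appended to row 1. P = [[6]].
Insert 2: 2 bumps 6 from row 1; 6 starts row 2. P = [[2], [6]].
Insert 3: appended to row 1. P = [[2, 3], [6]].
Insert 1: 1 bumps 2 from row 1; 2 bumps 6 from row 2; 6 starts row 3. P = [[1, 3], [2], [6]].
Insert 4: appended to row 1. P = [[1, 3, 4], [2], [6]].
Insert 5: appended to row 1. P = [[1, 3, 4, 5], [2], [6]].

So P = [[1, 3, 4, 5], [2], [6]].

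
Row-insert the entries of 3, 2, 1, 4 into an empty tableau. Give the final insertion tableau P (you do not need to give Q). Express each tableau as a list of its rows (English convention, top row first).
Insert 3: appended to row 1. P = [[3]].
Insert 2: 2 bumps 3 from row 1; 3 starts row 2. P = [[2], [3]].
Insert 1: 1 bumps 2 from row 1; 2 bumps 3 from row 2; 3 starts row 3. P = [[1], [2], [3]].
Insert 4: appended to row 1. P = [[1, 4], [2], [3]].

So P = [[1, 4], [2], [3]].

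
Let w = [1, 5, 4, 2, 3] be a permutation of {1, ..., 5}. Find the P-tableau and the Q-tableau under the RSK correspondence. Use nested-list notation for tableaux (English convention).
P = [[1, 2, 3], [4], [5]], Q = [[1, 2, 5], [3], [4]]

Insert each entry of the permutation into P by Schensted row insertion, recording in Q the position of each new cell.

Insert 1: appended to row 1. P = [[1]].
Insert 5: appended to row 1. P = [[1, 5]].
Insert 4: 4 bumps 5 from row 1; 5 starts row 2. P = [[1, 4], [5]].
Insert 2: 2 bumps 4 from row 1; 4 bumps 5 from row 2; 5 starts row 3. P = [[1, 2], [4], [5]].
Insert 3: appended to row 1. P = [[1, 2, 3], [4], [5]].

So P = [[1, 2, 3], [4], [5]], Q = [[1, 2, 5], [3], [4]].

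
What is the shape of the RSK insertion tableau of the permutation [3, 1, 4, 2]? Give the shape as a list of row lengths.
Row-insert each entry into an empty tableau.

After inserting 3: P = [[3]].
After inserting 1: P = [[1], [3]].
After inserting 4: P = [[1, 4], [3]].
After inserting 2: P = [[1, 2], [3, 4]].

The final insertion tableau P = [[1, 2], [3, 4]] has shape [2, 2].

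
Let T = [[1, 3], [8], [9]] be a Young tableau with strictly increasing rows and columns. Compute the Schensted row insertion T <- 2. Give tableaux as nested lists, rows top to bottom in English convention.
[[1, 2], [3], [8], [9]]

In row 1, 2 replaces 3 (the leftmost entry greater than 2); 3 is bumped to row 2. In row 2, 3 replaces 8 (the leftmost entry greater than 3); 8 is bumped to row 3. In row 3, 8 replaces 9 (the leftmost entry greater than 8); 9 is bumped to row 4. 9 starts a new row 4. The new tableau is [[1, 2], [3], [8], [9]].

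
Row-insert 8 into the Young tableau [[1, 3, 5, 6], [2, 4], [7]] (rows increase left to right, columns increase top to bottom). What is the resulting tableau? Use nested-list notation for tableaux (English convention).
8 is larger than every entry of row 1, so it is appended to row 1. The new tableau is [[1, 3, 5, 6, 8], [2, 4], [7]].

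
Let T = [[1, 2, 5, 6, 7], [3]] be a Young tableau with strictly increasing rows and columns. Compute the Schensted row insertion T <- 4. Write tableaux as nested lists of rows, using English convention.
[[1, 2, 4, 6, 7], [3, 5]]

In row 1, 4 replaces 5 (the leftmost entry greater than 4); 5 is bumped to row 2. 5 is appended to row 2. The new tableau is [[1, 2, 4, 6, 7], [3, 5]].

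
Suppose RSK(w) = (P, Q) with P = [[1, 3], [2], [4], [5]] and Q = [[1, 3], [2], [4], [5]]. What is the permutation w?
5 2 4 3 1

Reverse RSK: for i = n, n-1, ..., 1, locate i in Q, remove the corresponding corner cell from P, and reverse-bump its entry up through P; the value ejected from row 1 is w(i).

So w = 5 2 4 3 1.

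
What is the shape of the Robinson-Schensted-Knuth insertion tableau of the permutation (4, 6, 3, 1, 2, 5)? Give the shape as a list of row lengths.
[3, 2, 1]

Row-insert each entry into an empty tableau.

After inserting 4: P = [[4]].
After inserting 6: P = [[4, 6]].
After inserting 3: P = [[3, 6], [4]].
After inserting 1: P = [[1, 6], [3], [4]].
After inserting 2: P = [[1, 2], [3, 6], [4]].
After inserting 5: P = [[1, 2, 5], [3, 6], [4]].

The final insertion tableau P = [[1, 2, 5], [3, 6], [4]] has shape [3, 2, 1].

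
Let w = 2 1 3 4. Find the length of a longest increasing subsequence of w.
3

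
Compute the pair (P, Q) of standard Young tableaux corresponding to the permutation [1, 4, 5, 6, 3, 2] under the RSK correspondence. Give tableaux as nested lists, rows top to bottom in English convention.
Insert each entry of the permutation into P by Schensted row insertion, recording in Q the position of each new cell.

After inserting 1: P = [[1]].
After inserting 4: P = [[1, 4]].
After inserting 5: P = [[1, 4, 5]].
After inserting 6: P = [[1, 4, 5, 6]].
After inserting 3: P = [[1, 3, 5, 6], [4]].
After inserting 2: P = [[1, 2, 5, 6], [3], [4]].

So P = [[1, 2, 5, 6], [3], [4]], Q = [[1, 2, 3, 4], [5], [6]].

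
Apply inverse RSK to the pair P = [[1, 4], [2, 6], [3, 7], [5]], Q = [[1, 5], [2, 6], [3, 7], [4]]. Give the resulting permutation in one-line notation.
Reverse the RSK construction: for i from n down to 1, find the cell of Q containing i, remove the entry at that cell from P, and reverse-bump it up through P; the value ejected from row 1 is w(i).

Step i=7: Q has 7 at row 3, column 2; remove 7 from row 3 of P and reverse-bump: 7 enters row 2 and ejects 6; 6 enters row 1 and ejects 4. So w(7) = 4. P is now [[1, 6], [2, 7], [3], [5]].
Step i=6: Q has 6 at row 2, column 2; remove 7 from row 2 of P and reverse-bump: 7 enters row 1 and ejects 6. So w(6) = 6. P is now [[1, 7], [2], [3], [5]].
Step i=5: Q has 5 at row 1, column 2; remove that cell from P, ejecting 7. So w(5) = 7. P is now [[1], [2], [3], [5]].
Step i=4: Q has 4 at row 4, column 1; remove 5 from row 4 of P and reverse-bump: 5 enters row 3 and ejects 3; 3 enters row 2 and ejects 2; 2 enters row 1 and ejects 1. So w(4) = 1. P is now [[2], [3], [5]].
Step i=3: Q has 3 at row 3, column 1; remove 5 from row 3 of P and reverse-bump: 5 enters row 2 and ejects 3; 3 enters row 1 and ejects 2. So w(3) = 2. P is now [[3], [5]].
Step i=2: Q has 2 at row 2, column 1; remove 5 from row 2 of P and reverse-bump: 5 enters row 1 and ejects 3. So w(2) = 3. P is now [[5]].
Step i=1: Q has 1 at row 1, column 1; remove that cell from P, ejecting 5. So w(1) = 5. P is now [].

So w = 5 3 2 1 7 6 4.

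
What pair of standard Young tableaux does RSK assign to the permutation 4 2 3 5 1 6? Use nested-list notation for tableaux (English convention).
P = [[1, 3, 5, 6], [2], [4]], Q = [[1, 3, 4, 6], [2], [5]]

Insert each entry of the permutation into P by Schensted row insertion, recording in Q the position of each new cell.

Insert 4: appended to row 1. P = [[4]].
Insert 2: 2 bumps 4 from row 1; 4 starts row 2. P = [[2], [4]].
Insert 3: appended to row 1. P = [[2, 3], [4]].
Insert 5: appended to row 1. P = [[2, 3, 5], [4]].
Insert 1: 1 bumps 2 from row 1; 2 bumps 4 from row 2; 4 starts row 3. P = [[1, 3, 5], [2], [4]].
Insert 6: appended to row 1. P = [[1, 3, 5, 6], [2], [4]].

So P = [[1, 3, 5, 6], [2], [4]], Q = [[1, 3, 4, 6], [2], [5]].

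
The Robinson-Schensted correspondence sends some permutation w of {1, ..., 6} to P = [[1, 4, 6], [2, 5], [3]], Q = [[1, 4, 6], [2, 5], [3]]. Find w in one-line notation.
3 2 1 5 4 6

Reverse RSK: for i = n, n-1, ..., 1, locate i in Q, remove the corresponding corner cell from P, and reverse-bump its entry up through P; the value ejected from row 1 is w(i).

So w = 3 2 1 5 4 6.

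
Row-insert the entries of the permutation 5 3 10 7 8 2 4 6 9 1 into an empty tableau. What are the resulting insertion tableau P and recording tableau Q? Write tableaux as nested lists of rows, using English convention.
P = [[1, 4, 6, 9], [2, 7, 8], [3, 10], [5]], Q = [[1, 3, 5, 9], [2, 4, 8], [6, 7], [10]]

Insert each entry of the permutation into P by Schensted row insertion, recording in Q the position of each new cell.

Insert 5: appended to row 1. P = [[5]].
Insert 3: 3 bumps 5 from row 1; 5 starts row 2. P = [[3], [5]].
Insert 10: appended to row 1. P = [[3, 10], [5]].
Insert 7: 7 bumps 10 from row 1; 10 appends to row 2. P = [[3, 7], [5, 10]].
Insert 8: appended to row 1. P = [[3, 7, 8], [5, 10]].
Insert 2: 2 bumps 3 from row 1; 3 bumps 5 from row 2; 5 starts row 3. P = [[2, 7, 8], [3, 10], [5]].
Insert 4: 4 bumps 7 from row 1; 7 bumps 10 from row 2; 10 appends to row 3. P = [[2, 4, 8], [3, 7], [5, 10]].
Insert 6: 6 bumps 8 from row 1; 8 appends to row 2. P = [[2, 4, 6], [3, 7, 8], [5, 10]].
Insert 9: appended to row 1. P = [[2, 4, 6, 9], [3, 7, 8], [5, 10]].
Insert 1: 1 bumps 2 from row 1; 2 bumps 3 from row 2; 3 bumps 5 from row 3; 5 starts row 4. P = [[1, 4, 6, 9], [2, 7, 8], [3, 10], [5]].

So P = [[1, 4, 6, 9], [2, 7, 8], [3, 10], [5]], Q = [[1, 3, 5, 9], [2, 4, 8], [6, 7], [10]].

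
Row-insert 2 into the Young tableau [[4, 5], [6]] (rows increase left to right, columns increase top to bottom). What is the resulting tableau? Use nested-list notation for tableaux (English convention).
In row 1, 2 replaces 4 (the leftmost entry greater than 2); 4 is bumped to row 2. In row 2, 4 replaces 6 (the leftmost entry greater than 4); 6 is bumped to row 3. 6 starts a new row 3. The new tableau is [[2, 5], [4], [6]].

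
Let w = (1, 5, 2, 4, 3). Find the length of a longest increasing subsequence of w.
3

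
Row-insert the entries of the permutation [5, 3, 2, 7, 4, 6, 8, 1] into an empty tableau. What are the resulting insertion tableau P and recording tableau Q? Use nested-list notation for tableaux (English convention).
Insert each entry of the permutation into P by Schensted row insertion, recording in Q the position of each new cell.

Insert 5: appended to row 1. P = [[5]].
Insert 3: 3 bumps 5 from row 1; 5 starts row 2. P = [[3], [5]].
Insert 2: 2 bumps 3 from row 1; 3 bumps 5 from row 2; 5 starts row 3. P = [[2], [3], [5]].
Insert 7: appended to row 1. P = [[2, 7], [3], [5]].
Insert 4: 4 bumps 7 from row 1; 7 appends to row 2. P = [[2, 4], [3, 7], [5]].
Insert 6: appended to row 1. P = [[2, 4, 6], [3, 7], [5]].
Insert 8: appended to row 1. P = [[2, 4, 6, 8], [3, 7], [5]].
Insert 1: 1 bumps 2 from row 1; 2 bumps 3 from row 2; 3 bumps 5 from row 3; 5 starts row 4. P = [[1, 4, 6, 8], [2, 7], [3], [5]].

So P = [[1, 4, 6, 8], [2, 7], [3], [5]], Q = [[1, 4, 6, 7], [2, 5], [3], [8]].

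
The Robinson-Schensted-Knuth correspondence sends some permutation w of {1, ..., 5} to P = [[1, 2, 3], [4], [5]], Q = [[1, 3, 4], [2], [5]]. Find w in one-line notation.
Reverse the RSK construction: for i from n down to 1, find the cell of Q containing i, remove the entry at that cell from P, and reverse-bump it up through P; the value ejected from row 1 is w(i).

Step i=5: Q has 5 at row 3, column 1; remove 5 from row 3 of P and reverse-bump: 5 enters row 2 and ejects 4; 4 enters row 1 and ejects 3. So w(5) = 3. P is now [[1, 2, 4], [5]].
Step i=4: Q has 4 at row 1, column 3; remove that cell from P, ejecting 4. So w(4) = 4. P is now [[1, 2], [5]].
Step i=3: Q has 3 at row 1, column 2; remove that cell from P, ejecting 2. So w(3) = 2. P is now [[1], [5]].
Step i=2: Q has 2 at row 2, column 1; remove 5 from row 2 of P and reverse-bump: 5 enters row 1 and ejects 1. So w(2) = 1. P is now [[5]].
Step i=1: Q has 1 at row 1, column 1; remove that cell from P, ejecting 5. So w(1) = 5. P is now [].

So w = 5 1 2 4 3.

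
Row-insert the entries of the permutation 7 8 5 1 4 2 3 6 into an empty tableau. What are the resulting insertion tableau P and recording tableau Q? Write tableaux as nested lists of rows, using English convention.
Insert each entry of the permutation into P by Schensted row insertion, recording in Q the position of each new cell.

Insert 7: appended to row 1. P = [[7]].
Insert 8: appended to row 1. P = [[7, 8]].
Insert 5: 5 bumps 7 from row 1; 7 starts row 2. P = [[5, 8], [7]].
Insert 1: 1 bumps 5 from row 1; 5 bumps 7 from row 2; 7 starts row 3. P = [[1, 8], [5], [7]].
Insert 4: 4 bumps 8 from row 1; 8 appends to row 2. P = [[1, 4], [5, 8], [7]].
Insert 2: 2 bumps 4 from row 1; 4 bumps 5 from row 2; 5 bumps 7 from row 3; 7 starts row 4. P = [[1, 2], [4, 8], [5], [7]].
Insert 3: appended to row 1. P = [[1, 2, 3], [4, 8], [5], [7]].
Insert 6: appended to row 1. P = [[1, 2, 3, 6], [4, 8], [5], [7]].

So P = [[1, 2, 3, 6], [4, 8], [5], [7]], Q = [[1, 2, 7, 8], [3, 5], [4], [6]].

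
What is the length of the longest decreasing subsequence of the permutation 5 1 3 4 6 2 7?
3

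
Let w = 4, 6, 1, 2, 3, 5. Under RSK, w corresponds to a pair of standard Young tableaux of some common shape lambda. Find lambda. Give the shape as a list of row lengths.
[4, 2]

Row-insert each entry into an empty tableau.

After inserting 4: P = [[4]].
After inserting 6: P = [[4, 6]].
After inserting 1: P = [[1, 6], [4]].
After inserting 2: P = [[1, 2], [4, 6]].
After inserting 3: P = [[1, 2, 3], [4, 6]].
After inserting 5: P = [[1, 2, 3, 5], [4, 6]].

The final insertion tableau P = [[1, 2, 3, 5], [4, 6]] has shape [4, 2].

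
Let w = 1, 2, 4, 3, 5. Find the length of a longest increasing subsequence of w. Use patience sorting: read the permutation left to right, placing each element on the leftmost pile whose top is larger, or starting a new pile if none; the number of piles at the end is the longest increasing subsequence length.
4

1: new pile. tops = [1]
2: new pile. tops = [1, 2]
4: new pile. tops = [1, 2, 4]
3: onto pile 3 (replacing 4). tops = [1, 2, 3]
5: new pile. tops = [1, 2, 3, 5]

4 piles, so the longest increasing subsequence has length 4.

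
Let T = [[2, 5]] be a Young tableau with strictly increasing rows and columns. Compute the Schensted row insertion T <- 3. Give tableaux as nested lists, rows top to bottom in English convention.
In row 1, 3 replaces 5 (the leftmost entry greater than 3); 5 is bumped to row 2. 5 starts a new row 2. The new tableau is [[2, 3], [5]].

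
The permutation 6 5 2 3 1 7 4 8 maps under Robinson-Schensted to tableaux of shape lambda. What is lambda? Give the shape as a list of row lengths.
[4, 2, 1, 1]

Row-insert each entry into an empty tableau.

After inserting 6: P = [[6]].
After inserting 5: P = [[5], [6]].
After inserting 2: P = [[2], [5], [6]].
After inserting 3: P = [[2, 3], [5], [6]].
After inserting 1: P = [[1, 3], [2], [5], [6]].
After inserting 7: P = [[1, 3, 7], [2], [5], [6]].
After inserting 4: P = [[1, 3, 4], [2, 7], [5], [6]].
After inserting 8: P = [[1, 3, 4, 8], [2, 7], [5], [6]].

The final insertion tableau P = [[1, 3, 4, 8], [2, 7], [5], [6]] has shape [4, 2, 1, 1].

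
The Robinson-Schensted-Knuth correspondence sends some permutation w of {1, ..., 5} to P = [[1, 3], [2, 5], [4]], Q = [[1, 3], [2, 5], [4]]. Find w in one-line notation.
Reverse the RSK construction: for i from n down to 1, find the cell of Q containing i, remove the entry at that cell from P, and reverse-bump it up through P; the value ejected from row 1 is w(i).

Step i=5: Q has 5 at row 2, column 2; remove 5 from row 2 of P and reverse-bump: 5 enters row 1 and ejects 3. So w(5) = 3. P is now [[1, 5], [2], [4]].
Step i=4: Q has 4 at row 3, column 1; remove 4 from row 3 of P and reverse-bump: 4 enters row 2 and ejects 2; 2 enters row 1 and ejects 1. So w(4) = 1. P is now [[2, 5], [4]].
Step i=3: Q has 3 at row 1, column 2; remove that cell from P, ejecting 5. So w(3) = 5. P is now [[2], [4]].
Step i=2: Q has 2 at row 2, column 1; remove 4 from row 2 of P and reverse-bump: 4 enters row 1 and ejects 2. So w(2) = 2. P is now [[4]].
Step i=1: Q has 1 at row 1, column 1; remove that cell from P, ejecting 4. So w(1) = 4. P is now [].

So w = 4 2 5 1 3.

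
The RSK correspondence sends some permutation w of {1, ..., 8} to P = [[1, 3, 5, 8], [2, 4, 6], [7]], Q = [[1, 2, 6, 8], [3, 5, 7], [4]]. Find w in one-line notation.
Reverse RSK: for i = n, n-1, ..., 1, locate i in Q, remove the corresponding corner cell from P, and reverse-bump its entry up through P; the value ejected from row 1 is w(i).

So w = 2 7 4 1 3 6 5 8.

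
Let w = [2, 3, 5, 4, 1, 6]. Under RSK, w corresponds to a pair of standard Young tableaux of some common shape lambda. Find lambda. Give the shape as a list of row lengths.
RSK row insertion gives P = [[1, 3, 4, 6], [2], [5]], which has shape [4, 1, 1].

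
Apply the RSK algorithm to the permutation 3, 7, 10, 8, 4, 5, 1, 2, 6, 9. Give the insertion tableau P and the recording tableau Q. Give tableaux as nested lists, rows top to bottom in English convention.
P = [[1, 2, 5, 6, 9], [3, 4], [7, 8], [10]], Q = [[1, 2, 3, 9, 10], [4, 6], [5, 8], [7]]

Insert each entry of the permutation into P by Schensted row insertion, recording in Q the position of each new cell.

After inserting 3: P = [[3]].
After inserting 7: P = [[3, 7]].
After inserting 10: P = [[3, 7, 10]].
After inserting 8: P = [[3, 7, 8], [10]].
After inserting 4: P = [[3, 4, 8], [7], [10]].
After inserting 5: P = [[3, 4, 5], [7, 8], [10]].
After inserting 1: P = [[1, 4, 5], [3, 8], [7], [10]].
After inserting 2: P = [[1, 2, 5], [3, 4], [7, 8], [10]].
After inserting 6: P = [[1, 2, 5, 6], [3, 4], [7, 8], [10]].
After inserting 9: P = [[1, 2, 5, 6, 9], [3, 4], [7, 8], [10]].

So P = [[1, 2, 5, 6, 9], [3, 4], [7, 8], [10]], Q = [[1, 2, 3, 9, 10], [4, 6], [5, 8], [7]].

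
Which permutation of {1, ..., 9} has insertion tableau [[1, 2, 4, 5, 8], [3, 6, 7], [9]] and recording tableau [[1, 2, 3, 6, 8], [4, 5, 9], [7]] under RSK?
1 3 9 2 6 7 4 8 5

Reverse the RSK construction: for i from n down to 1, find the cell of Q containing i, remove the entry at that cell from P, and reverse-bump it up through P; the value ejected from row 1 is w(i).

Step i=9: Q has 9 at row 2, column 3; remove 7 from row 2 of P and reverse-bump: 7 enters row 1 and ejects 5. So w(9) = 5. P is now [[1, 2, 4, 7, 8], [3, 6], [9]].
Step i=8: Q has 8 at row 1, column 5; remove that cell from P, ejecting 8. So w(8) = 8. P is now [[1, 2, 4, 7], [3, 6], [9]].
Step i=7: Q has 7 at row 3, column 1; remove 9 from row 3 of P and reverse-bump: 9 enters row 2 and ejects 6; 6 enters row 1 and ejects 4. So w(7) = 4. P is now [[1, 2, 6, 7], [3, 9]].
Step i=6: Q has 6 at row 1, column 4; remove that cell from P, ejecting 7. So w(6) = 7. P is now [[1, 2, 6], [3, 9]].
Step i=5: Q has 5 at row 2, column 2; remove 9 from row 2 of P and reverse-bump: 9 enters row 1 and ejects 6. So w(5) = 6. P is now [[1, 2, 9], [3]].
Step i=4: Q has 4 at row 2, column 1; remove 3 from row 2 of P and reverse-bump: 3 enters row 1 and ejects 2. So w(4) = 2. P is now [[1, 3, 9]].
Step i=3: Q has 3 at row 1, column 3; remove that cell from P, ejecting 9. So w(3) = 9. P is now [[1, 3]].
Step i=2: Q has 2 at row 1, column 2; remove that cell from P, ejecting 3. So w(2) = 3. P is now [[1]].
Step i=1: Q has 1 at row 1, column 1; remove that cell from P, ejecting 1. So w(1) = 1. P is now [].

So w = 1 3 9 2 6 7 4 8 5.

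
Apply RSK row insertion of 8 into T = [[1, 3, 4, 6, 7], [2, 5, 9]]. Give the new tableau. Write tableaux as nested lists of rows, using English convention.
8 is larger than every entry of row 1, so it is appended to row 1. The new tableau is [[1, 3, 4, 6, 7, 8], [2, 5, 9]].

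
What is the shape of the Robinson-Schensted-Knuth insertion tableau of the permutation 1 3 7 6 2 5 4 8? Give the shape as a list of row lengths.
Row-insert each entry into an empty tableau.

After inserting 1: P = [[1]].
After inserting 3: P = [[1, 3]].
After inserting 7: P = [[1, 3, 7]].
After inserting 6: P = [[1, 3, 6], [7]].
After inserting 2: P = [[1, 2, 6], [3], [7]].
After inserting 5: P = [[1, 2, 5], [3, 6], [7]].
After inserting 4: P = [[1, 2, 4], [3, 5], [6], [7]].
After inserting 8: P = [[1, 2, 4, 8], [3, 5], [6], [7]].

The final insertion tableau P = [[1, 2, 4, 8], [3, 5], [6], [7]] has shape [4, 2, 1, 1].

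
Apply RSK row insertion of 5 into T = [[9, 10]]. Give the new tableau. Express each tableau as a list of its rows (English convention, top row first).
[[5, 10], [9]]

In row 1, 5 replaces 9 (the leftmost entry greater than 5); 9 is bumped to row 2. 9 starts a new row 2. The new tableau is [[5, 10], [9]].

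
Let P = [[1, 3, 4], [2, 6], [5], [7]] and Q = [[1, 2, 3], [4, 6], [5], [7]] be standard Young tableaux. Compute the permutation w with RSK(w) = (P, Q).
2 5 7 6 3 4 1

Reverse the RSK construction: for i from n down to 1, find the cell of Q containing i, remove the entry at that cell from P, and reverse-bump it up through P; the value ejected from row 1 is w(i).

Step i=7: Q has 7 at row 4, column 1; remove 7 from row 4 of P and reverse-bump: 7 enters row 3 and ejects 5; 5 enters row 2 and ejects 2; 2 enters row 1 and ejects 1. So w(7) = 1. P is now [[2, 3, 4], [5, 6], [7]].
Step i=6: Q has 6 at row 2, column 2; remove 6 from row 2 of P and reverse-bump: 6 enters row 1 and ejects 4. So w(6) = 4. P is now [[2, 3, 6], [5], [7]].
Step i=5: Q has 5 at row 3, column 1; remove 7 from row 3 of P and reverse-bump: 7 enters row 2 and ejects 5; 5 enters row 1 and ejects 3. So w(5) = 3. P is now [[2, 5, 6], [7]].
Step i=4: Q has 4 at row 2, column 1; remove 7 from row 2 of P and reverse-bump: 7 enters row 1 and ejects 6. So w(4) = 6. P is now [[2, 5, 7]].
Step i=3: Q has 3 at row 1, column 3; remove that cell from P, ejecting 7. So w(3) = 7. P is now [[2, 5]].
Step i=2: Q has 2 at row 1, column 2; remove that cell from P, ejecting 5. So w(2) = 5. P is now [[2]].
Step i=1: Q has 1 at row 1, column 1; remove that cell from P, ejecting 2. So w(1) = 2. P is now [].

So w = 2 5 7 6 3 4 1.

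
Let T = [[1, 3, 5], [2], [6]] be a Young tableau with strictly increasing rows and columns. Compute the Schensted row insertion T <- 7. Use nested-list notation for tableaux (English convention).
7 is larger than every entry of row 1, so it is appended to row 1. The new tableau is [[1, 3, 5, 7], [2], [6]].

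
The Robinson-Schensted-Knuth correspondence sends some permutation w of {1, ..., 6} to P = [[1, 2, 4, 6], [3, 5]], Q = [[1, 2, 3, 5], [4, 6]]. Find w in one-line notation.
1 3 5 2 6 4

Reverse the RSK construction: for i from n down to 1, find the cell of Q containing i, remove the entry at that cell from P, and reverse-bump it up through P; the value ejected from row 1 is w(i).

Step i=6: Q has 6 at row 2, column 2; remove 5 from row 2 of P and reverse-bump: 5 enters row 1 and ejects 4. So w(6) = 4. P is now [[1, 2, 5, 6], [3]].
Step i=5: Q has 5 at row 1, column 4; remove that cell from P, ejecting 6. So w(5) = 6. P is now [[1, 2, 5], [3]].
Step i=4: Q has 4 at row 2, column 1; remove 3 from row 2 of P and reverse-bump: 3 enters row 1 and ejects 2. So w(4) = 2. P is now [[1, 3, 5]].
Step i=3: Q has 3 at row 1, column 3; remove that cell from P, ejecting 5. So w(3) = 5. P is now [[1, 3]].
Step i=2: Q has 2 at row 1, column 2; remove that cell from P, ejecting 3. So w(2) = 3. P is now [[1]].
Step i=1: Q has 1 at row 1, column 1; remove that cell from P, ejecting 1. So w(1) = 1. P is now [].

So w = 1 3 5 2 6 4.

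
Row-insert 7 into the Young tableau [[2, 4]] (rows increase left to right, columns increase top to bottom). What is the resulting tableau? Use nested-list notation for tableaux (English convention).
[[2, 4, 7]]

7 is larger than every entry of row 1, so it is appended to row 1. The new tableau is [[2, 4, 7]].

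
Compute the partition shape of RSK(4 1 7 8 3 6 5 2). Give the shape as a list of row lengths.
Row-insert each entry into an empty tableau.

After inserting 4: P = [[4]].
After inserting 1: P = [[1], [4]].
After inserting 7: P = [[1, 7], [4]].
After inserting 8: P = [[1, 7, 8], [4]].
After inserting 3: P = [[1, 3, 8], [4, 7]].
After inserting 6: P = [[1, 3, 6], [4, 7, 8]].
After inserting 5: P = [[1, 3, 5], [4, 6, 8], [7]].
After inserting 2: P = [[1, 2, 5], [3, 6, 8], [4], [7]].

The final insertion tableau P = [[1, 2, 5], [3, 6, 8], [4], [7]] has shape [3, 3, 1, 1].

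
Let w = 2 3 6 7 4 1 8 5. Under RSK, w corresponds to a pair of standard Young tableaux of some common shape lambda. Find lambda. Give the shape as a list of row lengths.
Row-insert each entry into an empty tableau.

After inserting 2: P = [[2]].
After inserting 3: P = [[2, 3]].
After inserting 6: P = [[2, 3, 6]].
After inserting 7: P = [[2, 3, 6, 7]].
After inserting 4: P = [[2, 3, 4, 7], [6]].
After inserting 1: P = [[1, 3, 4, 7], [2], [6]].
After inserting 8: P = [[1, 3, 4, 7, 8], [2], [6]].
After inserting 5: P = [[1, 3, 4, 5, 8], [2, 7], [6]].

The final insertion tableau P = [[1, 3, 4, 5, 8], [2, 7], [6]] has shape [5, 2, 1].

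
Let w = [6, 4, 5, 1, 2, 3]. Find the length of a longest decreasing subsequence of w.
3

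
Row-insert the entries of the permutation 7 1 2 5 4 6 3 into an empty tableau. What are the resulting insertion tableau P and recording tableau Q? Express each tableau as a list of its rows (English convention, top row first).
P = [[1, 2, 3, 6], [4], [5], [7]], Q = [[1, 3, 4, 6], [2], [5], [7]]

Insert each entry of the permutation into P by Schensted row insertion, recording in Q the position of each new cell.

Insert 7: appended to row 1. P = [[7]].
Insert 1: 1 bumps 7 from row 1; 7 starts row 2. P = [[1], [7]].
Insert 2: appended to row 1. P = [[1, 2], [7]].
Insert 5: appended to row 1. P = [[1, 2, 5], [7]].
Insert 4: 4 bumps 5 from row 1; 5 bumps 7 from row 2; 7 starts row 3. P = [[1, 2, 4], [5], [7]].
Insert 6: appended to row 1. P = [[1, 2, 4, 6], [5], [7]].
Insert 3: 3 bumps 4 from row 1; 4 bumps 5 from row 2; 5 bumps 7 from row 3; 7 starts row 4. P = [[1, 2, 3, 6], [4], [5], [7]].

So P = [[1, 2, 3, 6], [4], [5], [7]], Q = [[1, 3, 4, 6], [2], [5], [7]].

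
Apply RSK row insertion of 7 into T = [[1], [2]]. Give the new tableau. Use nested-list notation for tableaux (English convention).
[[1, 7], [2]]

7 is larger than every entry of row 1, so it is appended to row 1. The new tableau is [[1, 7], [2]].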